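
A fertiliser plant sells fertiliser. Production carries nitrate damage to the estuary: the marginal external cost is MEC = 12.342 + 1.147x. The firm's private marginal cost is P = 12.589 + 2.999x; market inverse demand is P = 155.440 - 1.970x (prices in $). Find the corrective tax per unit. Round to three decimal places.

Social marginal cost = private MC + MEC = 24.931 + 4.146x.
Set SMC = demand: 24.931 + 4.146x = 155.440 - 1.970x → x* = 21.3389.
The Pigouvian tax equals MEC at x*: 12.342 + 1.147×21.3389 = 36.8177.

tax = $36.818 per unit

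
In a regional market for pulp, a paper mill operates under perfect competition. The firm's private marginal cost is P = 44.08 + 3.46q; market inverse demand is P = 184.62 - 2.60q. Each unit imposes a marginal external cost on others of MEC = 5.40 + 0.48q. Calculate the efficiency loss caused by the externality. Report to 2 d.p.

DWL = 20.89

Market equilibrium (private): 44.08 + 3.46q = 184.62 - 2.60q → q_m = 23.1914.
Social marginal cost = private MC + MEC = 49.48 + 3.94q.
Set SMC = demand: 49.48 + 3.94q = 184.62 - 2.60q → q* = 20.6636.
Between q* and q_m the wedge SMC − demand runs linearly from 0 to MEC(q_m), so the loss is a triangle.
DWL = ½ × 2.5278 × 16.5319 = 20.8947.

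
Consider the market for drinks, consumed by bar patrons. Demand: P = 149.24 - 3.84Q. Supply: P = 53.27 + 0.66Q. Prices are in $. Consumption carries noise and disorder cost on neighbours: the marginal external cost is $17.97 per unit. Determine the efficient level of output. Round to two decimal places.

Social marginal benefit = demand − MEC = 131.27 - 3.84Q.
Set SMB = MC: 131.27 - 3.84Q = 53.27 + 0.66Q → Q* = 17.3333.

Q* = 17.33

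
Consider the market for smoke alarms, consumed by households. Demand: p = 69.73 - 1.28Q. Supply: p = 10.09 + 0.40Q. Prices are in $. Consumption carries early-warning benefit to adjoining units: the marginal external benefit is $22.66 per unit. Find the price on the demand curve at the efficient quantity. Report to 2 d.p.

P = $7.03

Social marginal benefit = demand + MEB = 92.39 - 1.28Q.
Set SMB = MC: 92.39 - 1.28Q = 10.09 + 0.40Q → Q* = 48.9881.
Consumer price on the demand curve at Q*: 69.73 − 1.28×48.9881 = 7.0252.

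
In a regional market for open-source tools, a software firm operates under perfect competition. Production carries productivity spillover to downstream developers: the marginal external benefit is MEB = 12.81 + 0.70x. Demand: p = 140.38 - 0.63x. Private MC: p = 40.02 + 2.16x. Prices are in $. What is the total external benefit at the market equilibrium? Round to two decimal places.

$913.67

Market equilibrium (private): 40.02 + 2.16x = 140.38 - 0.63x → x_m = 35.9713.
Total external benefit = ∫₀^{x_m} (12.81 + 0.70x) dx = 12.81×35.9713 + ½×0.70×35.9713² = 913.6694.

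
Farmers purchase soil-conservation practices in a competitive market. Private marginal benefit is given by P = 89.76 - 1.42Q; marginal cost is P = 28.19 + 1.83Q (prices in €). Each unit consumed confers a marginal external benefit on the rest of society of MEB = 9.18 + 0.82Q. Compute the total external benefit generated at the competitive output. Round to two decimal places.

€321.06

Market equilibrium (private): 28.19 + 1.83Q = 89.76 - 1.42Q → Q_m = 18.9446.
Total external benefit = ∫₀^{Q_m} (9.18 + 0.82Q) dQ = 9.18×18.9446 + ½×0.82×18.9446² = 321.0596.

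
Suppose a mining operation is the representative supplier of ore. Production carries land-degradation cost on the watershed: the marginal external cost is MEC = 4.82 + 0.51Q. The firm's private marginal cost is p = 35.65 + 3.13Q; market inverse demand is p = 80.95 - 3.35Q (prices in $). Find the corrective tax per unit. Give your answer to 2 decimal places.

Social marginal cost = private MC + MEC = 40.47 + 3.64Q.
Set SMC = demand: 40.47 + 3.64Q = 80.95 - 3.35Q → Q* = 5.7911.
The Pigouvian tax equals MEC at Q*: 4.82 + 0.51×5.7911 = 7.7735.

tax = $7.77 per unit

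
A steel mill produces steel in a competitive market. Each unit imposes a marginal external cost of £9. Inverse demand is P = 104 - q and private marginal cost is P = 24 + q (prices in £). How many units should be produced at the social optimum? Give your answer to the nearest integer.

q* = 36

Social marginal cost = private MC + MEC = 33 + q.
Set SMC = demand: 33 + q = 104 - q → q* = 35.5000.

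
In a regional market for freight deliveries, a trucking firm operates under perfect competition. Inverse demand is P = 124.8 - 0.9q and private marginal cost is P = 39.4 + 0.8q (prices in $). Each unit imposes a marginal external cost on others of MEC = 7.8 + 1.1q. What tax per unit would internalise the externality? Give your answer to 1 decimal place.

Social marginal cost = private MC + MEC = 47.2 + 1.9q.
Set SMC = demand: 47.2 + 1.9q = 124.8 - 0.9q → q* = 27.7143.
The Pigouvian tax equals MEC at q*: 7.8 + 1.1×27.7143 = 38.2857.

tax = $38.3 per unit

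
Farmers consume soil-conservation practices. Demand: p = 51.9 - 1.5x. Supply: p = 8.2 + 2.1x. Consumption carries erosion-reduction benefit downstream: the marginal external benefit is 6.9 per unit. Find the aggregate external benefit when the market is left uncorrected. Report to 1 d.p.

Market equilibrium (private): 8.2 + 2.1x = 51.9 - 1.5x → x_m = 12.1389.
Total external benefit = MEB × x_m = 6.9 × 12.1389 = 83.7584.

83.8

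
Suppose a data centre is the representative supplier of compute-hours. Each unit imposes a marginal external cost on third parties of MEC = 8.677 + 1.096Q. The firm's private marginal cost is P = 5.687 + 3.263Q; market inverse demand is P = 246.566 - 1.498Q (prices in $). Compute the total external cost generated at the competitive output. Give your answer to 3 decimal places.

$1841.762

Market equilibrium (private): 5.687 + 3.263Q = 246.566 - 1.498Q → Q_m = 50.5942.
Total external cost = ∫₀^{Q_m} (8.677 + 1.096Q) dQ = 8.677×50.5942 + ½×1.096×50.5942² = 1841.7615.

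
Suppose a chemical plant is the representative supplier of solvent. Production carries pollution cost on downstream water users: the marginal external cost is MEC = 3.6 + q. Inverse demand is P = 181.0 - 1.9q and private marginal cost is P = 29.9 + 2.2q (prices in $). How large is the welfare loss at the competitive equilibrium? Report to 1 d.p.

Market equilibrium (private): 29.9 + 2.2q = 181.0 - 1.9q → q_m = 36.8537.
Social marginal cost = private MC + MEC = 33.5 + 3.2q.
Set SMC = demand: 33.5 + 3.2q = 181.0 - 1.9q → q* = 28.9216.
Height of the DWL triangle at q_m is SMC(q_m) − demand(q_m) = MEC(q_m) = 40.4537.
DWL = ½ × 7.9321 × 40.4537 = 160.4414.

DWL = $160.4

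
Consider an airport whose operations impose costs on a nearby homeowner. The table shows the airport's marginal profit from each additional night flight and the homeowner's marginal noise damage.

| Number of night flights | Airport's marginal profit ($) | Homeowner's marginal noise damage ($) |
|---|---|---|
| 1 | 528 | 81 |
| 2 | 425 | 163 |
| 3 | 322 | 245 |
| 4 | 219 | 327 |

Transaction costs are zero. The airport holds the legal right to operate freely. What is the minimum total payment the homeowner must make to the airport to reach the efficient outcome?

$219

Left alone the airport would choose level 4 (marginal profit stays positive).
Efficient level: k* = 3 (marginal profit ≥ marginal noise damage through 3).
The homeowner must at least cover the airport's forgone profit from cutting 4→3: 219 = 219.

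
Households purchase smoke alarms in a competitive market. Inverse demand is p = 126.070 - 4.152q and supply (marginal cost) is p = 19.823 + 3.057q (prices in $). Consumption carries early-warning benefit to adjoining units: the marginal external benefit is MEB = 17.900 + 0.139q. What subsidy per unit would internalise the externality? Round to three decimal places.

subsidy = $20.341 per unit

Social marginal benefit = demand + MEB = 143.970 - 4.013q.
Set SMB = MC: 143.970 - 4.013q = 19.823 + 3.057q → q* = 17.5597.
The Pigouvian subsidy equals MEB at q*: 17.900 + 0.139×17.5597 = 20.3408.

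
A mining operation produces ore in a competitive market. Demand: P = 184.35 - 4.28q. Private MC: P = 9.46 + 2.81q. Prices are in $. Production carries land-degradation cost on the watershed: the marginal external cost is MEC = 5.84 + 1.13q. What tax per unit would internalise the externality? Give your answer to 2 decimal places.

Social marginal cost = private MC + MEC = 15.30 + 3.94q.
Set SMC = demand: 15.30 + 3.94q = 184.35 - 4.28q → q* = 20.5657.
The Pigouvian tax equals MEC at q*: 5.84 + 1.13×20.5657 = 29.0792.

tax = $29.08 per unit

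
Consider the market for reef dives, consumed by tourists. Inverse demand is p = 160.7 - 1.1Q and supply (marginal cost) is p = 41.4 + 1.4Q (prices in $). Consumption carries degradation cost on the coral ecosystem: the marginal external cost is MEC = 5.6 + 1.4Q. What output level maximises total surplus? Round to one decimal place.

Q* = 29.2

Social marginal benefit = demand − MEC = 155.1 - 2.5Q.
Set SMB = MC: 155.1 - 2.5Q = 41.4 + 1.4Q → Q* = 29.1538.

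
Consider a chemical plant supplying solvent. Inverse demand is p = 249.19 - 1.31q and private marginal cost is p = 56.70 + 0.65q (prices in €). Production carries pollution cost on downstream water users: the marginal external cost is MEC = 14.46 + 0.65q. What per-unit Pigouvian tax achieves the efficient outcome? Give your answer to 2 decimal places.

tax = €58.80 per unit

Social marginal cost = private MC + MEC = 71.16 + 1.30q.
Set SMC = demand: 71.16 + 1.30q = 249.19 - 1.31q → q* = 68.2107.
The Pigouvian tax equals MEC at q*: 14.46 + 0.65×68.2107 = 58.7970.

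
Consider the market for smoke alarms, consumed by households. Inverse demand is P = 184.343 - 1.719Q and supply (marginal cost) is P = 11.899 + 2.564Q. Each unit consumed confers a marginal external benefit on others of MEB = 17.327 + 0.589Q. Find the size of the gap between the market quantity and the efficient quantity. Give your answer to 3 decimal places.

11.110 units

Market equilibrium (private): 11.899 + 2.564Q = 184.343 - 1.719Q → Q_m = 40.2624.
Social marginal benefit = demand + MEB = 201.670 - 1.130Q.
Set SMB = MC: 201.670 - 1.130Q = 11.899 + 2.564Q → Q* = 51.3728.
Gap = |40.2624 − 51.3728| = 11.1104.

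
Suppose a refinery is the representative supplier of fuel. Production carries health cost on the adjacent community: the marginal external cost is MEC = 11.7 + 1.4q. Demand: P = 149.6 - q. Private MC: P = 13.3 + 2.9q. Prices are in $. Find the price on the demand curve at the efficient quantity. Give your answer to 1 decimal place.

Social marginal cost = private MC + MEC = 25.0 + 4.3q.
Set SMC = demand: 25.0 + 4.3q = 149.6 - q → q* = 23.5094.
Consumer price on the demand curve at q*: 149.6 − 1.0×23.5094 = 126.0906.

P = $126.1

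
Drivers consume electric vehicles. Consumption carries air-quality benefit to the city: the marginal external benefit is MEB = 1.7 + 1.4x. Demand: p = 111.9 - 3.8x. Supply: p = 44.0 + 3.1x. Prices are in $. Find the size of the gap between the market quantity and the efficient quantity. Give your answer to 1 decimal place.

Market equilibrium (private): 44.0 + 3.1x = 111.9 - 3.8x → x_m = 9.8406.
Social marginal benefit = demand + MEB = 113.6 - 2.4x.
Set SMB = MC: 113.6 - 2.4x = 44.0 + 3.1x → x* = 12.6545.
Gap = |9.8406 − 12.6545| = 2.8139.

2.8 units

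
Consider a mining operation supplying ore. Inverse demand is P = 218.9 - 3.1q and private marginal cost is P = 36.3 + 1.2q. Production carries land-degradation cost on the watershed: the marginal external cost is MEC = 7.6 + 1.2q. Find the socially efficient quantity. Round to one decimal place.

Social marginal cost = private MC + MEC = 43.9 + 2.4q.
Set SMC = demand: 43.9 + 2.4q = 218.9 - 3.1q → q* = 31.8182.

q* = 31.8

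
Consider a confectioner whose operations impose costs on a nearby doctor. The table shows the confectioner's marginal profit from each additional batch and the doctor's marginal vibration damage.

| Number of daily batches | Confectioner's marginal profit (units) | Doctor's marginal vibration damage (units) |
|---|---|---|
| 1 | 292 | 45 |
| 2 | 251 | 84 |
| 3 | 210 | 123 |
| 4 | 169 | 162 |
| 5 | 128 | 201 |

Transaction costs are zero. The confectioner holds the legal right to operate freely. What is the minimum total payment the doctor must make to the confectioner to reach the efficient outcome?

128

Left alone the confectioner would choose level 5 (marginal profit stays positive).
Efficient level: k* = 4 (marginal profit ≥ marginal vibration damage through 4).
The doctor must at least cover the confectioner's forgone profit from cutting 5→4: 128 = 128.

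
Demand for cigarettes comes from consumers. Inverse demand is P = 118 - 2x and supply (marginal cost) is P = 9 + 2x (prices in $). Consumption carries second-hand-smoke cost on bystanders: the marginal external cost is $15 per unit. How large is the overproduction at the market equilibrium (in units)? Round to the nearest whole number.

4 units

Market equilibrium (private): 9 + 2x = 118 - 2x → x_m = 27.2500.
Social marginal benefit = demand − MEC = 103 - 2x.
Set SMB = MC: 103 - 2x = 9 + 2x → x* = 23.5000.
Gap = |27.2500 − 23.5000| = 3.7500.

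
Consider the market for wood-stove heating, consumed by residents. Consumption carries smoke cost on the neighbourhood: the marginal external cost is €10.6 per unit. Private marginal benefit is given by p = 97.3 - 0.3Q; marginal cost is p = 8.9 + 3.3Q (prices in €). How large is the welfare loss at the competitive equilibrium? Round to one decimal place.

Market equilibrium (private): 8.9 + 3.3Q = 97.3 - 0.3Q → Q_m = 24.5556.
Social marginal benefit = demand − MEC = 86.7 - 0.3Q.
Set SMB = MC: 86.7 - 0.3Q = 8.9 + 3.3Q → Q* = 21.6111.
The welfare-loss triangle has base |Q_m − Q*| and height MEC(Q_m) (the vertical gap between SMB and MC is zero at Q* and MEC at Q_m).
DWL = ½ × 2.9445 × 10.6000 = 15.6059.

DWL = €15.6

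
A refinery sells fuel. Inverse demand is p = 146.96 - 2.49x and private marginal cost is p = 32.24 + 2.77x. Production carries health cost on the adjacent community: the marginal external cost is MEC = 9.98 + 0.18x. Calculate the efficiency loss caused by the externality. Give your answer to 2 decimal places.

DWL = 17.77

Market equilibrium (private): 32.24 + 2.77x = 146.96 - 2.49x → x_m = 21.8099.
Social marginal cost = private MC + MEC = 42.22 + 2.95x.
Set SMC = demand: 42.22 + 2.95x = 146.96 - 2.49x → x* = 19.2537.
Between x* and x_m the wedge SMC − demand runs linearly from 0 to MEC(x_m), so the loss is a triangle.
DWL = ½ × 2.5562 × 13.9058 = 17.7730.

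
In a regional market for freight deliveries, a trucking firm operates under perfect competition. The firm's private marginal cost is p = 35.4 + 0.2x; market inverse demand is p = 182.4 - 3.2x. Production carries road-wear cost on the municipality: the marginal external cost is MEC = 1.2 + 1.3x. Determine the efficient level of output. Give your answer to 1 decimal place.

Social marginal cost = private MC + MEC = 36.6 + 1.5x.
Set SMC = demand: 36.6 + 1.5x = 182.4 - 3.2x → x* = 31.0213.

x* = 31.0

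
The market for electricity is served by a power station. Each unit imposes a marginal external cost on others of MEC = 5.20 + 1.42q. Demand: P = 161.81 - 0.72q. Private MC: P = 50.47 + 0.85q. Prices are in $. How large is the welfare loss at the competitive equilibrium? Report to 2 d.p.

DWL = $1875.47

Market equilibrium (private): 50.47 + 0.85q = 161.81 - 0.72q → q_m = 70.9172.
Social marginal cost = private MC + MEC = 55.67 + 2.27q.
Set SMC = demand: 55.67 + 2.27q = 161.81 - 0.72q → q* = 35.4983.
The loss is the area between SMC and demand from q* to q_m; with linear curves that's a triangle of height MEC(q_m).
DWL = ½ × 35.4189 × 105.9024 = 1875.4733.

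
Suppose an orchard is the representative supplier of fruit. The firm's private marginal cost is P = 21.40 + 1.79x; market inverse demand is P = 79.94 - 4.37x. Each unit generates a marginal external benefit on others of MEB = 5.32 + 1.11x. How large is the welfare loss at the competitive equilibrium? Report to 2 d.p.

Market equilibrium (private): 21.40 + 1.79x = 79.94 - 4.37x → x_m = 9.5032.
Social marginal cost = private MC − MEB = 16.08 + 0.68x.
Set SMC = demand: 16.08 + 0.68x = 79.94 - 4.37x → x* = 12.6455.
The loss is the area between SMC and demand from x* to x_m; with linear curves that's a triangle of height MEB(x_m).
DWL = ½ × 3.1423 × 15.8686 = 24.9320.

DWL = 24.93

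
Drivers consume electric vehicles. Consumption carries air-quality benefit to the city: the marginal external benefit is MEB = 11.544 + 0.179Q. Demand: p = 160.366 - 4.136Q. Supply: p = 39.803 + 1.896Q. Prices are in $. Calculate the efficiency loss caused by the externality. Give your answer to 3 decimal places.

Market equilibrium (private): 39.803 + 1.896Q = 160.366 - 4.136Q → Q_m = 19.9872.
Social marginal benefit = demand + MEB = 171.910 - 3.957Q.
Set SMB = MC: 171.910 - 3.957Q = 39.803 + 1.896Q → Q* = 22.5708.
The loss is the area between SMB and MC from Q* to Q_m; with linear curves that's a triangle of height MEB(Q_m).
DWL = ½ × 2.5836 × 15.1217 = 19.5342.

DWL = $19.534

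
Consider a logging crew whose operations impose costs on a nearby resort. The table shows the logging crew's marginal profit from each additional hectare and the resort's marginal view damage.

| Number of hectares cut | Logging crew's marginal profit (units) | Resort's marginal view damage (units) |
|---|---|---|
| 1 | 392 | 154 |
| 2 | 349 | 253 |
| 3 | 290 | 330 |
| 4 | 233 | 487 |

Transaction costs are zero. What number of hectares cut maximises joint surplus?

Bargaining reaches the level where marginal profit last exceeds marginal view damage.
That holds through level 2 (349 ≥ 253) but not at 3 (290 < 330).

2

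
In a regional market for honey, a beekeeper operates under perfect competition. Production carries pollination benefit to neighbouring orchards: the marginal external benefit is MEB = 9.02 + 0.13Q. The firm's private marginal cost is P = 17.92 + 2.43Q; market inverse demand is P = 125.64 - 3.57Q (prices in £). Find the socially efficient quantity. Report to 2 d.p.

Q* = 19.89

Social marginal cost = private MC − MEB = 8.90 + 2.30Q.
Set SMC = demand: 8.90 + 2.30Q = 125.64 - 3.57Q → Q* = 19.8876.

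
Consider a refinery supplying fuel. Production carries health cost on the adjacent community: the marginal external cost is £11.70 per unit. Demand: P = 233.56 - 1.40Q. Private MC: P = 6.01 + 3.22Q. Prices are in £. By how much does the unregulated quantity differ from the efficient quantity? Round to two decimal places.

2.53 units

Market equilibrium (private): 6.01 + 3.22Q = 233.56 - 1.40Q → Q_m = 49.2532.
Social marginal cost = private MC + MEC = 17.71 + 3.22Q.
Set SMC = demand: 17.71 + 3.22Q = 233.56 - 1.40Q → Q* = 46.7208.
Gap = |49.2532 − 46.7208| = 2.5324.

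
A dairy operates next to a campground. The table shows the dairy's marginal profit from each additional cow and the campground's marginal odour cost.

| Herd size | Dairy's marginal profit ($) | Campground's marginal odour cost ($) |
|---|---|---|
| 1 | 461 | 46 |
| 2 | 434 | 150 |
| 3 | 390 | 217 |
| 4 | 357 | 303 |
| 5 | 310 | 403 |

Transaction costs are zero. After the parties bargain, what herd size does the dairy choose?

4

Bargaining reaches the level where marginal profit last exceeds marginal odour cost.
That holds through level 4 (357 ≥ 303) but not at 5 (310 < 403).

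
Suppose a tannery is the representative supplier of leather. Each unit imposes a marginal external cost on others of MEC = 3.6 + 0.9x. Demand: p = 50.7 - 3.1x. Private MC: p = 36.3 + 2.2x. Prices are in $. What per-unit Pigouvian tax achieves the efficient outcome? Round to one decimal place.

Social marginal cost = private MC + MEC = 39.9 + 3.1x.
Set SMC = demand: 39.9 + 3.1x = 50.7 - 3.1x → x* = 1.7419.
The Pigouvian tax equals MEC at x*: 3.6 + 0.9×1.7419 = 5.1677.

tax = $5.2 per unit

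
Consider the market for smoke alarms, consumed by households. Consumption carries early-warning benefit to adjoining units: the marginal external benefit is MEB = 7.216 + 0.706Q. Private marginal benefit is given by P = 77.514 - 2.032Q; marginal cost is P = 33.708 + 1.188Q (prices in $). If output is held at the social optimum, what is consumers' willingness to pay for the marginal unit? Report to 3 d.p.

P = $36.274

Social marginal benefit = demand + MEB = 84.730 - 1.326Q.
Set SMB = MC: 84.730 - 1.326Q = 33.708 + 1.188Q → Q* = 20.2951.
Consumer price on the demand curve at Q*: 77.514 − 2.032×20.2951 = 36.2744.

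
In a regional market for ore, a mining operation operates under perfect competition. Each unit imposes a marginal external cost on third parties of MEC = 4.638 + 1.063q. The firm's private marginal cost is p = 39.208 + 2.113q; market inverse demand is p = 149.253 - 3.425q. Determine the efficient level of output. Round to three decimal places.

Social marginal cost = private MC + MEC = 43.846 + 3.176q.
Set SMC = demand: 43.846 + 3.176q = 149.253 - 3.425q → q* = 15.9683.

q* = 15.968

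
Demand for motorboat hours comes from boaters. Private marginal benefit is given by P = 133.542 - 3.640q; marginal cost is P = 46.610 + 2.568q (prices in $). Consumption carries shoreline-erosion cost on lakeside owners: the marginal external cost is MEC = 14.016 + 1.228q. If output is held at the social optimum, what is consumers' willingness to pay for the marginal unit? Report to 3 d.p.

P = $97.849

Social marginal benefit = demand − MEC = 119.526 - 4.868q.
Set SMB = MC: 119.526 - 4.868q = 46.610 + 2.568q → q* = 9.8058.
Consumer price on the demand curve at q*: 133.542 − 3.640×9.8058 = 97.8489.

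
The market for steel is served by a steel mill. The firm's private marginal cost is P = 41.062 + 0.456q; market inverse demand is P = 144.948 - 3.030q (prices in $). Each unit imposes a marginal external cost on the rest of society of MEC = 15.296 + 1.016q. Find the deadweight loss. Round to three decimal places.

Market equilibrium (private): 41.062 + 0.456q = 144.948 - 3.030q → q_m = 29.8009.
Social marginal cost = private MC + MEC = 56.358 + 1.472q.
Set SMC = demand: 56.358 + 1.472q = 144.948 - 3.030q → q* = 19.6779.
The loss is the area between SMC and demand from q* to q_m; with linear curves that's a triangle of height MEC(q_m).
DWL = ½ × 10.1230 × 45.5737 = 230.6713.

DWL = $230.671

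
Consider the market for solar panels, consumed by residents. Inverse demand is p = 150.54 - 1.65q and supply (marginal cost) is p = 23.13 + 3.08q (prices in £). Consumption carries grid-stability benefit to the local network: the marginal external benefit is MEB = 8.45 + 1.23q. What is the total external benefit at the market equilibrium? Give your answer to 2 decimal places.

Market equilibrium (private): 23.13 + 3.08q = 150.54 - 1.65q → q_m = 26.9366.
Total external benefit = ∫₀^{q_m} (8.45 + 1.23q) dq = 8.45×26.9366 + ½×1.23×26.9366² = 673.8462.

£673.85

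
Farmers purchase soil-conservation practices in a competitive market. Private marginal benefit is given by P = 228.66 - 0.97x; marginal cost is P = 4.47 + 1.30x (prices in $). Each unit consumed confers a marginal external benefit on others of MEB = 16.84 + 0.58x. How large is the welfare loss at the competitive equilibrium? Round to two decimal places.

DWL = $1625.47

Market equilibrium (private): 4.47 + 1.30x = 228.66 - 0.97x → x_m = 98.7621.
Social marginal benefit = demand + MEB = 245.50 - 0.39x.
Set SMB = MC: 245.50 - 0.39x = 4.47 + 1.30x → x* = 142.6213.
The welfare-loss triangle has base |x_m − x*| and height MEB(x_m) (the vertical gap between SMB and MC is zero at x* and MEB at x_m).
DWL = ½ × 43.8592 × 74.1220 = 1625.4658.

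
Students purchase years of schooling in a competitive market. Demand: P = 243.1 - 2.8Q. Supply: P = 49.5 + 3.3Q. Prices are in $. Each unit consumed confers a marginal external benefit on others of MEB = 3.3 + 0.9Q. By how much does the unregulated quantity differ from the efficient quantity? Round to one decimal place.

Market equilibrium (private): 49.5 + 3.3Q = 243.1 - 2.8Q → Q_m = 31.7377.
Social marginal benefit = demand + MEB = 246.4 - 1.9Q.
Set SMB = MC: 246.4 - 1.9Q = 49.5 + 3.3Q → Q* = 37.8654.
Gap = |31.7377 − 37.8654| = 6.1277.

6.1 units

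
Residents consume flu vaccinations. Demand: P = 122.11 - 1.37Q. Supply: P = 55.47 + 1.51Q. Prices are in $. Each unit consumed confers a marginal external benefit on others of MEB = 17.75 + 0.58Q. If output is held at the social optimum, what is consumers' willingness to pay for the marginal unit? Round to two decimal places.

Social marginal benefit = demand + MEB = 139.86 - 0.79Q.
Set SMB = MC: 139.86 - 0.79Q = 55.47 + 1.51Q → Q* = 36.6913.
Consumer price on the demand curve at Q*: 122.11 − 1.37×36.6913 = 71.8429.

P = $71.84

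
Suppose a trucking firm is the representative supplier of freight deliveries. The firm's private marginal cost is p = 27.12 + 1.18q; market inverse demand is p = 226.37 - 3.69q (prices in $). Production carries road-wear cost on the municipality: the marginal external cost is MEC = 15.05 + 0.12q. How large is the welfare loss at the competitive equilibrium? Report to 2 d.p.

DWL = $39.92

Market equilibrium (private): 27.12 + 1.18q = 226.37 - 3.69q → q_m = 40.9138.
Social marginal cost = private MC + MEC = 42.17 + 1.30q.
Set SMC = demand: 42.17 + 1.30q = 226.37 - 3.69q → q* = 36.9138.
Between q* and q_m the wedge SMC − demand runs linearly from 0 to MEC(q_m), so the loss is a triangle.
DWL = ½ × 4.0000 × 19.9597 = 39.9194.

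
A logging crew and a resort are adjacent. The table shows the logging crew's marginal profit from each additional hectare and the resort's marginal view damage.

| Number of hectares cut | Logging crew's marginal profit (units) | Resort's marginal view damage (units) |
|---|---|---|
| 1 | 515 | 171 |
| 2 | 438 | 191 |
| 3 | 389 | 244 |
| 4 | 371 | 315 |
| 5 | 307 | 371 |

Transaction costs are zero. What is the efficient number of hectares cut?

4

Bargaining reaches the level where marginal profit last exceeds marginal view damage.
That holds through level 4 (371 ≥ 315) but not at 5 (307 < 371).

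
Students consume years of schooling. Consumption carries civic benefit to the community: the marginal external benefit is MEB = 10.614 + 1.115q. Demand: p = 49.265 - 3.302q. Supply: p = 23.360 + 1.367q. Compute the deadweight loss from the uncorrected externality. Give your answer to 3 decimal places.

DWL = 39.709

Market equilibrium (private): 23.360 + 1.367q = 49.265 - 3.302q → q_m = 5.5483.
Social marginal benefit = demand + MEB = 59.879 - 2.187q.
Set SMB = MC: 59.879 - 2.187q = 23.360 + 1.367q → q* = 10.2755.
Between q* and q_m the wedge SMB − MC runs linearly from 0 to MEB(q_m), so the loss is a triangle.
DWL = ½ × 4.7272 × 16.8004 = 39.7094.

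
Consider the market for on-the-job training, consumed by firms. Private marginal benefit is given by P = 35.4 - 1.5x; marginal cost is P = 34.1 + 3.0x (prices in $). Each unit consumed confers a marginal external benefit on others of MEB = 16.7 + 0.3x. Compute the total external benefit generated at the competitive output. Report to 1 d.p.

Market equilibrium (private): 34.1 + 3.0x = 35.4 - 1.5x → x_m = 0.2889.
Total external benefit = ∫₀^{x_m} (16.7 + 0.3x) dx = 16.7×0.2889 + ½×0.3×0.2889² = 4.8371.

$4.8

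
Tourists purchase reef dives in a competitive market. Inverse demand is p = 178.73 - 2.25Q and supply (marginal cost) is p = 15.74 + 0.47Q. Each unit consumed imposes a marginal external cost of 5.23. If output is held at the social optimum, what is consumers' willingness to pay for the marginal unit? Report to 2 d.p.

Social marginal benefit = demand − MEC = 173.50 - 2.25Q.
Set SMB = MC: 173.50 - 2.25Q = 15.74 + 0.47Q → Q* = 58.0000.
Consumer price on the demand curve at Q*: 178.73 − 2.25×58.0000 = 48.2300.

P = 48.23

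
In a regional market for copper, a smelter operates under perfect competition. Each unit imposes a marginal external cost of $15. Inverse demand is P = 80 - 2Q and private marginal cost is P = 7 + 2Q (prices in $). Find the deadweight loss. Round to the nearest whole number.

DWL = $28

Market equilibrium (private): 7 + 2Q = 80 - 2Q → Q_m = 18.2500.
Social marginal cost = private MC + MEC = 22 + 2Q.
Set SMC = demand: 22 + 2Q = 80 - 2Q → Q* = 14.5000.
The welfare-loss triangle has base |Q_m − Q*| and height MEC(Q_m) (the vertical gap between SMC and demand is zero at Q* and MEC at Q_m).
DWL = ½ × 3.7500 × 15.0000 = 28.1250.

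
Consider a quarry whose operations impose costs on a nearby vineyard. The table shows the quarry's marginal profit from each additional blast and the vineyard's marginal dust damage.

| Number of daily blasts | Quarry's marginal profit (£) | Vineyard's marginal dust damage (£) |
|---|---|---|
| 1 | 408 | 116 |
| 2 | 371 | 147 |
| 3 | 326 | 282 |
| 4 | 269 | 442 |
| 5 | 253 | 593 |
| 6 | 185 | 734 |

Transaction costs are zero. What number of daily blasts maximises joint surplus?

3

Bargaining reaches the level where marginal profit last exceeds marginal dust damage.
That holds through level 3 (326 ≥ 282) but not at 4 (269 < 442).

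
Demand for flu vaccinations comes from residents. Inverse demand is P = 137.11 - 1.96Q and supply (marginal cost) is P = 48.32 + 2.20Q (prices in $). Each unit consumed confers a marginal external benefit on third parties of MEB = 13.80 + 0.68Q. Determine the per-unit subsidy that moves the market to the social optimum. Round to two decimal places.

Social marginal benefit = demand + MEB = 150.91 - 1.28Q.
Set SMB = MC: 150.91 - 1.28Q = 48.32 + 2.20Q → Q* = 29.4799.
The Pigouvian subsidy equals MEB at Q*: 13.80 + 0.68×29.4799 = 33.8463.

subsidy = $33.85 per unit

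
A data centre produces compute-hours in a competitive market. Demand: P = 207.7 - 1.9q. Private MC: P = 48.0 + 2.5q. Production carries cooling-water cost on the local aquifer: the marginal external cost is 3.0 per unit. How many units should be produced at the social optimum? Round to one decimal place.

Social marginal cost = private MC + MEC = 51.0 + 2.5q.
Set SMC = demand: 51.0 + 2.5q = 207.7 - 1.9q → q* = 35.6136.

q* = 35.6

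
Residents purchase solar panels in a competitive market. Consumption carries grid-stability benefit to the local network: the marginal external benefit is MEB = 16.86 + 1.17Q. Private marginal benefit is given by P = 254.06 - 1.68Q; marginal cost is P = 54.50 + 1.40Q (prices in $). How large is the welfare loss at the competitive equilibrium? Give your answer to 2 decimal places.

DWL = $2247.95

Market equilibrium (private): 54.50 + 1.40Q = 254.06 - 1.68Q → Q_m = 64.7922.
Social marginal benefit = demand + MEB = 270.92 - 0.51Q.
Set SMB = MC: 270.92 - 0.51Q = 54.50 + 1.40Q → Q* = 113.3089.
The loss is the area between SMB and MC from Q* to Q_m; with linear curves that's a triangle of height MEB(Q_m).
DWL = ½ × 48.5167 × 92.6669 = 2247.9461.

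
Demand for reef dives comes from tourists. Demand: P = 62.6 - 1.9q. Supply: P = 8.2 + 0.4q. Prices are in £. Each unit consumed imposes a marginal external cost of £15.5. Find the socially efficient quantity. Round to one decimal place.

q* = 16.9

Social marginal benefit = demand − MEC = 47.1 - 1.9q.
Set SMB = MC: 47.1 - 1.9q = 8.2 + 0.4q → q* = 16.9130.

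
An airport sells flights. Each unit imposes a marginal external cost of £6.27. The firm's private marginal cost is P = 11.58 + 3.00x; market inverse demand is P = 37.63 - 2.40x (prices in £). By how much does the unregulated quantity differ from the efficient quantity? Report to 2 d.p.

Market equilibrium (private): 11.58 + 3.00x = 37.63 - 2.40x → x_m = 4.8241.
Social marginal cost = private MC + MEC = 17.85 + 3.00x.
Set SMC = demand: 17.85 + 3.00x = 37.63 - 2.40x → x* = 3.6630.
Gap = |4.8241 − 3.6630| = 1.1611.

1.16 units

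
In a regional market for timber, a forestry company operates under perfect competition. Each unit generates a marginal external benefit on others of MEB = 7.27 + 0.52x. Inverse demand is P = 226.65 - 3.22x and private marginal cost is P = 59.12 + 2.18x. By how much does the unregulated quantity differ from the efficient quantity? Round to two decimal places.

4.80 units

Market equilibrium (private): 59.12 + 2.18x = 226.65 - 3.22x → x_m = 31.0241.
Social marginal cost = private MC − MEB = 51.85 + 1.66x.
Set SMC = demand: 51.85 + 1.66x = 226.65 - 3.22x → x* = 35.8197.
Gap = |31.0241 − 35.8197| = 4.7956.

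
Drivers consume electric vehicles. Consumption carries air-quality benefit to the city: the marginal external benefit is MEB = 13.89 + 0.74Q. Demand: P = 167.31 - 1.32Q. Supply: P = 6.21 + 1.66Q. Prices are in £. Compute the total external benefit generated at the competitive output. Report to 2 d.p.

£1832.23

Market equilibrium (private): 6.21 + 1.66Q = 167.31 - 1.32Q → Q_m = 54.0604.
Total external benefit = ∫₀^{Q_m} (13.89 + 0.74Q) dQ = 13.89×54.0604 + ½×0.74×54.0604² = 1832.2339.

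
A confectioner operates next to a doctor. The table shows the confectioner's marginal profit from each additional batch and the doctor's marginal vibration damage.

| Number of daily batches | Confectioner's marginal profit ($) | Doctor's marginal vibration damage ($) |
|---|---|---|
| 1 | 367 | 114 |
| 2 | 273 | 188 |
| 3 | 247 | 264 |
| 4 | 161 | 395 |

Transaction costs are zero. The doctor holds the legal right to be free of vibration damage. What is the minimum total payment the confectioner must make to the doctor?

Efficient level: marginal profit ≥ marginal vibration damage through level 2, so k* = 2.
With the doctor holding the right, the confectioner must at least compensate total damage at k*: 114 + 188 = 302.

$302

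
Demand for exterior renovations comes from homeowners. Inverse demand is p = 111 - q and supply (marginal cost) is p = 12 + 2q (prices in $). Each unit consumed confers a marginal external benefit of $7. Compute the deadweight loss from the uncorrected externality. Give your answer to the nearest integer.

DWL = $8

Market equilibrium (private): 12 + 2q = 111 - q → q_m = 33.0000.
Social marginal benefit = demand + MEB = 118 - q.
Set SMB = MC: 118 - q = 12 + 2q → q* = 35.3333.
Height of the DWL triangle at q_m is SMB(q_m) − MC(q_m) = MEB(q_m) = 7.0000.
DWL = ½ × 2.3333 × 7.0000 = 8.1666.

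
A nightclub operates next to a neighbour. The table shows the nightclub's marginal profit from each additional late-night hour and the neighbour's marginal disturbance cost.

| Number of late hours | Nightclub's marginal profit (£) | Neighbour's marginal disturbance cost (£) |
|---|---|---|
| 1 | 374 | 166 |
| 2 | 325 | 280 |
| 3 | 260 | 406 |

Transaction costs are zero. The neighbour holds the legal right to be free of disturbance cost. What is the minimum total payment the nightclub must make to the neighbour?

Efficient level: marginal profit ≥ marginal disturbance cost through level 2, so k* = 2.
With the neighbour holding the right, the nightclub must at least compensate total damage at k*: 166 + 280 = 446.

£446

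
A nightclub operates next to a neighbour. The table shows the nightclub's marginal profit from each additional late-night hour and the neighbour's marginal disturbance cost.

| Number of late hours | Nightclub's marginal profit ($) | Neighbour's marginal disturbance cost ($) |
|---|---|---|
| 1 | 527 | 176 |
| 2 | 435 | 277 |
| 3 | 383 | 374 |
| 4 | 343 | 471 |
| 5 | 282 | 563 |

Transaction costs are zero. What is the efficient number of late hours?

3

Bargaining reaches the level where marginal profit last exceeds marginal disturbance cost.
That holds through level 3 (383 ≥ 374) but not at 4 (343 < 471).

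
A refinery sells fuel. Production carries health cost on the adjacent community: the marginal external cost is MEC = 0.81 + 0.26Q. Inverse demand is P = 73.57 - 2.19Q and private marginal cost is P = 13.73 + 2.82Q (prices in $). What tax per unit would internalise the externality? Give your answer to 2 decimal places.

Social marginal cost = private MC + MEC = 14.54 + 3.08Q.
Set SMC = demand: 14.54 + 3.08Q = 73.57 - 2.19Q → Q* = 11.2011.
The Pigouvian tax equals MEC at Q*: 0.81 + 0.26×11.2011 = 3.7223.

tax = $3.72 per unit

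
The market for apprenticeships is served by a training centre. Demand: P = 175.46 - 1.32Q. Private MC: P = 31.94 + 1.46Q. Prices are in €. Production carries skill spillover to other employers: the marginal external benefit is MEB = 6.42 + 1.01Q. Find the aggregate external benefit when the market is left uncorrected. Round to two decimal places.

€1677.38

Market equilibrium (private): 31.94 + 1.46Q = 175.46 - 1.32Q → Q_m = 51.6259.
Total external benefit = ∫₀^{Q_m} (6.42 + 1.01Q) dQ = 6.42×51.6259 + ½×1.01×51.6259² = 1677.3812.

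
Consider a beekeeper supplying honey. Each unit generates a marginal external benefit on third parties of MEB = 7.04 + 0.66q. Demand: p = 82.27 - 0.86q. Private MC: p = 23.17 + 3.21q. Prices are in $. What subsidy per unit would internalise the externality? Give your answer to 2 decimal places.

subsidy = $19.84 per unit

Social marginal cost = private MC − MEB = 16.13 + 2.55q.
Set SMC = demand: 16.13 + 2.55q = 82.27 - 0.86q → q* = 19.3959.
The Pigouvian subsidy equals MEB at q*: 7.04 + 0.66×19.3959 = 19.8413.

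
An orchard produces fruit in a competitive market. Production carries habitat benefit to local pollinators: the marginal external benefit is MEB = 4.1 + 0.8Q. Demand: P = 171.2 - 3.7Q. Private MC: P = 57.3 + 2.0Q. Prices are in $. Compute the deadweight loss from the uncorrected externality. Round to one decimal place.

DWL = $41.2

Market equilibrium (private): 57.3 + 2.0Q = 171.2 - 3.7Q → Q_m = 19.9825.
Social marginal cost = private MC − MEB = 53.2 + 1.2Q.
Set SMC = demand: 53.2 + 1.2Q = 171.2 - 3.7Q → Q* = 24.0816.
The loss is the area between SMC and demand from Q* to Q_m; with linear curves that's a triangle of height MEB(Q_m).
DWL = ½ × 4.0991 × 20.0860 = 41.1673.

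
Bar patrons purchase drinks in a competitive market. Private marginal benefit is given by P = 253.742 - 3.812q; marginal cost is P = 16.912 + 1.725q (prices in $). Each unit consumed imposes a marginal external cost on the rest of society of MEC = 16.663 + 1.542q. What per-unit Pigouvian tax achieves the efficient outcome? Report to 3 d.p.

tax = $64.621 per unit

Social marginal benefit = demand − MEC = 237.079 - 5.354q.
Set SMB = MC: 237.079 - 5.354q = 16.912 + 1.725q → q* = 31.1014.
The Pigouvian tax equals MEC at q*: 16.663 + 1.542×31.1014 = 64.6214.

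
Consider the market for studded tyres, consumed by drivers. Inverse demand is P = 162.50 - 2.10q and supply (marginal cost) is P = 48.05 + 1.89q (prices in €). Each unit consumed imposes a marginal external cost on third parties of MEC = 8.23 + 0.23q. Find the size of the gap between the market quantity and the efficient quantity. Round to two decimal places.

Market equilibrium (private): 48.05 + 1.89q = 162.50 - 2.10q → q_m = 28.6842.
Social marginal benefit = demand − MEC = 154.27 - 2.33q.
Set SMB = MC: 154.27 - 2.33q = 48.05 + 1.89q → q* = 25.1706.
Gap = |28.6842 − 25.1706| = 3.5136.

3.51 units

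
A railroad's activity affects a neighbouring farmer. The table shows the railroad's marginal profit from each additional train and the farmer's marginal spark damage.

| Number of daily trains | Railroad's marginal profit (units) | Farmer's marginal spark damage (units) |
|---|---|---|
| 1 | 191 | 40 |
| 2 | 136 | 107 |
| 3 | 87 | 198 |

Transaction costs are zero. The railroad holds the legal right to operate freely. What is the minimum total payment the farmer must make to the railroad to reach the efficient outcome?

87

Left alone the railroad would choose level 3 (marginal profit stays positive).
Efficient level: k* = 2 (marginal profit ≥ marginal spark damage through 2).
The farmer must at least cover the railroad's forgone profit from cutting 3→2: 87 = 87.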